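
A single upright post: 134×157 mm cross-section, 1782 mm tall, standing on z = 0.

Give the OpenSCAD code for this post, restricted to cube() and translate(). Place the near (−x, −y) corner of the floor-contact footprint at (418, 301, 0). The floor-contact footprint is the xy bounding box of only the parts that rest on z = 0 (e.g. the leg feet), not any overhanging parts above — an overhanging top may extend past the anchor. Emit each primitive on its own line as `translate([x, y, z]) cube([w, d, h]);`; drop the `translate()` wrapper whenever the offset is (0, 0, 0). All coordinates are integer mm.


translate([418, 301, 0]) cube([134, 157, 1782]);


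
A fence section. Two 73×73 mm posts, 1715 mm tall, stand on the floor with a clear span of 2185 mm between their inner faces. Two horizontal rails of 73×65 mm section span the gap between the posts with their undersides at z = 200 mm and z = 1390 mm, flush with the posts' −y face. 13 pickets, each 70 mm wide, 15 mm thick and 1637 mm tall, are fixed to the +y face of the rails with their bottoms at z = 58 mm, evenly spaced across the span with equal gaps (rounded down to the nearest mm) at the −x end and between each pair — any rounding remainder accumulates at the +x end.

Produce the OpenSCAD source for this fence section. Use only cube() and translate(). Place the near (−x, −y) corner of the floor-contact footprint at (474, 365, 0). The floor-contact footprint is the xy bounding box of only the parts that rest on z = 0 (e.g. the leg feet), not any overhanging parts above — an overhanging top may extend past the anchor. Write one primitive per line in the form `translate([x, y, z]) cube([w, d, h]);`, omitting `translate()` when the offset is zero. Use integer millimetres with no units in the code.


translate([474, 365, 0]) cube([73, 73, 1715]);
translate([2732, 365, 0]) cube([73, 73, 1715]);
translate([547, 365, 200]) cube([2185, 73, 65]);
translate([547, 365, 1390]) cube([2185, 73, 65]);
translate([638, 438, 58]) cube([70, 15, 1637]);
translate([799, 438, 58]) cube([70, 15, 1637]);
translate([960, 438, 58]) cube([70, 15, 1637]);
translate([1121, 438, 58]) cube([70, 15, 1637]);
translate([1282, 438, 58]) cube([70, 15, 1637]);
translate([1443, 438, 58]) cube([70, 15, 1637]);
translate([1604, 438, 58]) cube([70, 15, 1637]);
translate([1765, 438, 58]) cube([70, 15, 1637]);
translate([1926, 438, 58]) cube([70, 15, 1637]);
translate([2087, 438, 58]) cube([70, 15, 1637]);
translate([2248, 438, 58]) cube([70, 15, 1637]);
translate([2409, 438, 58]) cube([70, 15, 1637]);
translate([2570, 438, 58]) cube([70, 15, 1637]);


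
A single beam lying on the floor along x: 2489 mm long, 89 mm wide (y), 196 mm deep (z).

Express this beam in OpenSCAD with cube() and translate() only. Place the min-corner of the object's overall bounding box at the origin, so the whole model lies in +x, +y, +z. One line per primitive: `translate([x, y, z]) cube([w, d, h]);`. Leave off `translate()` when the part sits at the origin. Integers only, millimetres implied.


cube([2489, 89, 196]);


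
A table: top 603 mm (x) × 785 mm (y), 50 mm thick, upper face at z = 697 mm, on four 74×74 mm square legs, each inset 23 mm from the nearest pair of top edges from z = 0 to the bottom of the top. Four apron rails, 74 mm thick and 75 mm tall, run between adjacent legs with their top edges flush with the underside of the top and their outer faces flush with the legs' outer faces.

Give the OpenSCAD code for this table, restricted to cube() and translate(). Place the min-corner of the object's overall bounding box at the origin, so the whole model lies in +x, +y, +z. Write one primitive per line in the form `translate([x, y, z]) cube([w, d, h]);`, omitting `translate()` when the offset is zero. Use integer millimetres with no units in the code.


translate([0, 0, 647]) cube([603, 785, 50]);
translate([23, 23, 0]) cube([74, 74, 647]);
translate([506, 23, 0]) cube([74, 74, 647]);
translate([23, 688, 0]) cube([74, 74, 647]);
translate([506, 688, 0]) cube([74, 74, 647]);
translate([97, 23, 572]) cube([409, 74, 75]);
translate([97, 688, 572]) cube([409, 74, 75]);
translate([23, 97, 572]) cube([74, 591, 75]);
translate([506, 97, 572]) cube([74, 591, 75]);


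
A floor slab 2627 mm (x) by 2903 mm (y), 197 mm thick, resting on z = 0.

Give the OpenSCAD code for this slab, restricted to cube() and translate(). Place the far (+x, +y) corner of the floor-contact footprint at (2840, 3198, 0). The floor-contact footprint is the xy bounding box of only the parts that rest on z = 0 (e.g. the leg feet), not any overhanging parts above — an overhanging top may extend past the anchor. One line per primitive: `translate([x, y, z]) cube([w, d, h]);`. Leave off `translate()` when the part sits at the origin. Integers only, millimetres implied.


translate([213, 295, 0]) cube([2627, 2903, 197]);


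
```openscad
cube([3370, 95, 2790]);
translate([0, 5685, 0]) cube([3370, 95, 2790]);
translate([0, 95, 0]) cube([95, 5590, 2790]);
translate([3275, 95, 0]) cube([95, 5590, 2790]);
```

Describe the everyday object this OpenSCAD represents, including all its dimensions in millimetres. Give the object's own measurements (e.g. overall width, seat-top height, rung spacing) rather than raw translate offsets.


The wall frame of a small rectangular building: four walls, each 2790 mm tall and 95 mm thick, enclosing a footprint 3370 mm (x) by 5780 mm (y) outside-to-outside, with no floor or roof. The front and back walls (the −y and +y sides) span the full width; the two side walls fit between them.


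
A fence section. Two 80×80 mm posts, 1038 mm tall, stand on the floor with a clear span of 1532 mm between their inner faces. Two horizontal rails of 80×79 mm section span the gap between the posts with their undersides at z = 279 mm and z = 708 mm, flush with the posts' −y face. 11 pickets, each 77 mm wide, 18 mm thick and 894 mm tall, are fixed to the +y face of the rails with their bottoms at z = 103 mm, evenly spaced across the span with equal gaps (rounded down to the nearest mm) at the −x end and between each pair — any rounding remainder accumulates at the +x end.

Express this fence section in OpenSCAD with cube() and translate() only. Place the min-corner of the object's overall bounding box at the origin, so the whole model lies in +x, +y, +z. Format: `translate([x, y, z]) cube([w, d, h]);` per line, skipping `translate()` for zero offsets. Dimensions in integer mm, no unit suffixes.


cube([80, 80, 1038]);
translate([1612, 0, 0]) cube([80, 80, 1038]);
translate([80, 0, 279]) cube([1532, 80, 79]);
translate([80, 0, 708]) cube([1532, 80, 79]);
translate([137, 80, 103]) cube([77, 18, 894]);
translate([271, 80, 103]) cube([77, 18, 894]);
translate([405, 80, 103]) cube([77, 18, 894]);
translate([539, 80, 103]) cube([77, 18, 894]);
translate([673, 80, 103]) cube([77, 18, 894]);
translate([807, 80, 103]) cube([77, 18, 894]);
translate([941, 80, 103]) cube([77, 18, 894]);
translate([1075, 80, 103]) cube([77, 18, 894]);
translate([1209, 80, 103]) cube([77, 18, 894]);
translate([1343, 80, 103]) cube([77, 18, 894]);
translate([1477, 80, 103]) cube([77, 18, 894]);


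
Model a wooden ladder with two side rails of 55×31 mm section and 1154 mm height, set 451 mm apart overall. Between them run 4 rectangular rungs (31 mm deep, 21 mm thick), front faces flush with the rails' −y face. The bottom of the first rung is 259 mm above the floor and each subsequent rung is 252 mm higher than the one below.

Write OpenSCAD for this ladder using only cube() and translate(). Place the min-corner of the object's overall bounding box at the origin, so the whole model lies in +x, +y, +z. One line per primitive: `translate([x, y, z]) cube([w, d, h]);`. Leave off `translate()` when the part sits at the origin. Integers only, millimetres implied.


// rung span = 451 - 2*55 = 341
// rung[k] z = 259 + k*252
cube([55, 31, 1154]);
translate([396, 0, 0]) cube([55, 31, 1154]);
translate([55, 0, 259]) cube([341, 31, 21]);
translate([55, 0, 511]) cube([341, 31, 21]);
translate([55, 0, 763]) cube([341, 31, 21]);
translate([55, 0, 1015]) cube([341, 31, 21]);


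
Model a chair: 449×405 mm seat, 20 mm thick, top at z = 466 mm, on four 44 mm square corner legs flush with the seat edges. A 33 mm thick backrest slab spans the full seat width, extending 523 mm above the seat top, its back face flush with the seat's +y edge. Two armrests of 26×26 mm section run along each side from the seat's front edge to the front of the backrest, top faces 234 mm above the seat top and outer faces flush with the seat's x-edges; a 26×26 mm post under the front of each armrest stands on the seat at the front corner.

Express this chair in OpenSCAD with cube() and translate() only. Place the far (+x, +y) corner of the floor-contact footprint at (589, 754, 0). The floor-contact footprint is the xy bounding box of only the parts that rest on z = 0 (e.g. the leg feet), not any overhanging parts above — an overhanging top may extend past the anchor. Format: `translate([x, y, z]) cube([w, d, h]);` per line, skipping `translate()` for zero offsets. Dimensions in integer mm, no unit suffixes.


translate([140, 349, 446]) cube([449, 405, 20]);
translate([140, 349, 0]) cube([44, 44, 446]);
translate([545, 349, 0]) cube([44, 44, 446]);
translate([140, 710, 0]) cube([44, 44, 446]);
translate([545, 710, 0]) cube([44, 44, 446]);
translate([140, 721, 466]) cube([449, 33, 523]);
translate([140, 349, 674]) cube([26, 372, 26]);
translate([563, 349, 674]) cube([26, 372, 26]);
translate([140, 349, 466]) cube([26, 26, 208]);
translate([563, 349, 466]) cube([26, 26, 208]);


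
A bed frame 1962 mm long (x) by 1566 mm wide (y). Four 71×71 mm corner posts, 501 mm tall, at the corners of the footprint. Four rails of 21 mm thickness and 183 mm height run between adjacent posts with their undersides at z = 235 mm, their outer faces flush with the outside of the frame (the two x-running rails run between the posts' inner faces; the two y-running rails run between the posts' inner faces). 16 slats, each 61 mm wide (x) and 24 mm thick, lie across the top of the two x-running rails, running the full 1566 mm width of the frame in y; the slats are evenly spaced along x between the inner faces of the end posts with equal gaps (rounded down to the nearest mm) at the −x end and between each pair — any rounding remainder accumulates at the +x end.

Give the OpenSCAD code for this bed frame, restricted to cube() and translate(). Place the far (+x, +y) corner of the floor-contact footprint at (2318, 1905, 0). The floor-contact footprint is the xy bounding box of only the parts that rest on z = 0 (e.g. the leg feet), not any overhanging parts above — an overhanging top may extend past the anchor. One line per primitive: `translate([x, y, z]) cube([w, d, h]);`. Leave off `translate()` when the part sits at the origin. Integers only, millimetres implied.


translate([356, 339, 0]) cube([71, 71, 501]);
translate([356, 1834, 0]) cube([71, 71, 501]);
translate([2247, 339, 0]) cube([71, 71, 501]);
translate([2247, 1834, 0]) cube([71, 71, 501]);
translate([427, 339, 235]) cube([1820, 21, 183]);
translate([427, 1884, 235]) cube([1820, 21, 183]);
translate([356, 410, 235]) cube([21, 1424, 183]);
translate([2297, 410, 235]) cube([21, 1424, 183]);
translate([476, 339, 418]) cube([61, 1566, 24]);
translate([586, 339, 418]) cube([61, 1566, 24]);
translate([696, 339, 418]) cube([61, 1566, 24]);
translate([806, 339, 418]) cube([61, 1566, 24]);
translate([916, 339, 418]) cube([61, 1566, 24]);
translate([1026, 339, 418]) cube([61, 1566, 24]);
translate([1136, 339, 418]) cube([61, 1566, 24]);
translate([1246, 339, 418]) cube([61, 1566, 24]);
translate([1356, 339, 418]) cube([61, 1566, 24]);
translate([1466, 339, 418]) cube([61, 1566, 24]);
translate([1576, 339, 418]) cube([61, 1566, 24]);
translate([1686, 339, 418]) cube([61, 1566, 24]);
translate([1796, 339, 418]) cube([61, 1566, 24]);
translate([1906, 339, 418]) cube([61, 1566, 24]);
translate([2016, 339, 418]) cube([61, 1566, 24]);
translate([2126, 339, 418]) cube([61, 1566, 24]);


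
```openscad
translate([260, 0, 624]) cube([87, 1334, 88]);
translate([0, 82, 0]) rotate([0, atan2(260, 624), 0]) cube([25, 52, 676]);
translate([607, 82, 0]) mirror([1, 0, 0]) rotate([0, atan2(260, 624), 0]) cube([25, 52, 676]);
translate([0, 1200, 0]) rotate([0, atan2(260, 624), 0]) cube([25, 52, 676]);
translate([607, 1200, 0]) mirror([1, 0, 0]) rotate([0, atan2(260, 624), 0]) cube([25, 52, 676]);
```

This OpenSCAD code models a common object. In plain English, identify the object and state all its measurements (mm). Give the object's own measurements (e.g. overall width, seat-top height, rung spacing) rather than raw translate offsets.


A sawhorse. A 87×1334×88 mm beam (x, y, z) sits on two A-frame leg pairs. Each pair is two raked legs of 25×52 mm section (52 mm along y) splaying symmetrically in x. Each leg rises 624 mm vertically over 260 mm of horizontal reach and is 676 mm long along its own axis. Every leg's outer bottom edge rests on the floor and its outer top edge meets a bottom edge of the beam — the left legs (tilting toward +x) meet the beam's −x bottom edge, the right legs (their mirror images, tilting toward −x) meet its +x bottom edge — so the leg tops tuck under the beam, the beam's underside is 624 mm above the floor, and the feet are 607 mm apart outside-to-outside with the beam centred between them. The two leg pairs are set in 82 mm from either end of the beam.


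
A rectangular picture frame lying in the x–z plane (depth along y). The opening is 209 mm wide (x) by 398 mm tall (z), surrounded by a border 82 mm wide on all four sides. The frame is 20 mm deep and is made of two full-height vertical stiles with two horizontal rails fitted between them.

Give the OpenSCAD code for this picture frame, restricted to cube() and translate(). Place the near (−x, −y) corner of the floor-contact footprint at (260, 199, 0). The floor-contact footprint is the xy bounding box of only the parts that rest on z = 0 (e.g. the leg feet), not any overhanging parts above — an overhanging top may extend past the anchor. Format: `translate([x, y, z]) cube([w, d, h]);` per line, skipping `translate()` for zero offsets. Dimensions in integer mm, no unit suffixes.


translate([260, 199, 0]) cube([82, 20, 562]);
translate([551, 199, 0]) cube([82, 20, 562]);
translate([342, 199, 0]) cube([209, 20, 82]);
translate([342, 199, 480]) cube([209, 20, 82]);


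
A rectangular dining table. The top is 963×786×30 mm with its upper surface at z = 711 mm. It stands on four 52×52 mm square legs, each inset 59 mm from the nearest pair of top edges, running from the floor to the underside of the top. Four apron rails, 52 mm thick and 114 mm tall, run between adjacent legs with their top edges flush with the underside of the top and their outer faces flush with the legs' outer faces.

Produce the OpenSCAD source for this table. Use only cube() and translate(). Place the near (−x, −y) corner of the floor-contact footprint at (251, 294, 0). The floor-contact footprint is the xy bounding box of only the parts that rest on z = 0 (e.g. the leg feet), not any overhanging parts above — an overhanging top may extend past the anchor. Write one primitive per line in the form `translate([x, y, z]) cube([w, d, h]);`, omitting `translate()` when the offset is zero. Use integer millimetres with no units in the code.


translate([192, 235, 681]) cube([963, 786, 30]);
translate([251, 294, 0]) cube([52, 52, 681]);
translate([1044, 294, 0]) cube([52, 52, 681]);
translate([251, 910, 0]) cube([52, 52, 681]);
translate([1044, 910, 0]) cube([52, 52, 681]);
translate([303, 294, 567]) cube([741, 52, 114]);
translate([303, 910, 567]) cube([741, 52, 114]);
translate([251, 346, 567]) cube([52, 564, 114]);
translate([1044, 346, 567]) cube([52, 564, 114]);


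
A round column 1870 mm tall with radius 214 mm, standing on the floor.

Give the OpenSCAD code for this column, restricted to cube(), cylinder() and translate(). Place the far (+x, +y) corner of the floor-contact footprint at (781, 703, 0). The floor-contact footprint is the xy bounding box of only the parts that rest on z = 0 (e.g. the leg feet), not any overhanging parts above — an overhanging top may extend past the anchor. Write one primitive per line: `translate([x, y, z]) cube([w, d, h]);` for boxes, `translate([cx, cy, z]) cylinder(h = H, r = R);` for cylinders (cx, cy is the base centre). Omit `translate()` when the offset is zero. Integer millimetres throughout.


translate([567, 489, 0]) cylinder(h = 1870, r = 214);


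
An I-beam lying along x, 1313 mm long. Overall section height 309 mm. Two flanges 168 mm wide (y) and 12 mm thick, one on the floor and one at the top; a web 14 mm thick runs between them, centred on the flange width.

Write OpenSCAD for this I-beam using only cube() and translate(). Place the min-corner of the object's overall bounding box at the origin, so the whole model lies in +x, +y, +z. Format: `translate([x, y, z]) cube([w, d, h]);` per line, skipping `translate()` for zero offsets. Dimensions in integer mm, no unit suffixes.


cube([1313, 168, 12]);
translate([0, 77, 12]) cube([1313, 14, 285]);
translate([0, 0, 297]) cube([1313, 168, 12]);


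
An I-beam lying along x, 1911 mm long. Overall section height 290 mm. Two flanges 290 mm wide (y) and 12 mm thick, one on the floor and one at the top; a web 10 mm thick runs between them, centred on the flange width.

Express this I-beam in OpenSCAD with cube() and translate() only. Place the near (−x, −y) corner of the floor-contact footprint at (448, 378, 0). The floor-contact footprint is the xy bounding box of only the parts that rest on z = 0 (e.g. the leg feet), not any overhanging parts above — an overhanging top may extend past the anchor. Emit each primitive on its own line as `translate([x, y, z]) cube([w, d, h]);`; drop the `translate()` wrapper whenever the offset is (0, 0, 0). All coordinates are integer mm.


translate([448, 378, 0]) cube([1911, 290, 12]);
translate([448, 518, 12]) cube([1911, 10, 266]);
translate([448, 378, 278]) cube([1911, 290, 12]);


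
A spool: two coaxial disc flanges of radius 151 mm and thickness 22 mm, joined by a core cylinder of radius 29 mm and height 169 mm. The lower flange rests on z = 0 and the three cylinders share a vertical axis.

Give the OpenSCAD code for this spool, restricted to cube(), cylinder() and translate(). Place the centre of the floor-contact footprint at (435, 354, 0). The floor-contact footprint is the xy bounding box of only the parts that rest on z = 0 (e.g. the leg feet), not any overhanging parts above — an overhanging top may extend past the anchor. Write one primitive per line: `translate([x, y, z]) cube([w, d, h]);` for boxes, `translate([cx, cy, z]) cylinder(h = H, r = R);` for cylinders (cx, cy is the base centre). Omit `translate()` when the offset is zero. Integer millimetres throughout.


translate([435, 354, 0]) cylinder(h = 22, r = 151);
translate([435, 354, 22]) cylinder(h = 169, r = 29);
translate([435, 354, 191]) cylinder(h = 22, r = 151);


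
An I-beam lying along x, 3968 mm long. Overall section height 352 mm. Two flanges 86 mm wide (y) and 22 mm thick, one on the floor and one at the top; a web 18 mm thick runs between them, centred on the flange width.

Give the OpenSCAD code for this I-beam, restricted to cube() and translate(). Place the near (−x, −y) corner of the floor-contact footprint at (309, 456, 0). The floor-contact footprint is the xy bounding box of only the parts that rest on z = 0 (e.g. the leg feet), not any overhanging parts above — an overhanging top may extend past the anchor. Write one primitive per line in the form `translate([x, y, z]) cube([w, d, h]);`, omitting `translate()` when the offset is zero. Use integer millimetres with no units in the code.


translate([309, 456, 0]) cube([3968, 86, 22]);
translate([309, 490, 22]) cube([3968, 18, 308]);
translate([309, 456, 330]) cube([3968, 86, 22]);


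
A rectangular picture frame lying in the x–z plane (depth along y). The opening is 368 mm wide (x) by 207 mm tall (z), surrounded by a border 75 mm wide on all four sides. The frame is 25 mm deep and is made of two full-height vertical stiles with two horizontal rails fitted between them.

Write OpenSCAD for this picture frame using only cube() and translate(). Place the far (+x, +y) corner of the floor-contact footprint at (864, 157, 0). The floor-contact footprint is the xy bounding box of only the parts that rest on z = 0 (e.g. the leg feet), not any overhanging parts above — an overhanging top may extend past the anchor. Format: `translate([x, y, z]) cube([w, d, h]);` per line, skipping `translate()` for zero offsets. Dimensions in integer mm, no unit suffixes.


translate([346, 132, 0]) cube([75, 25, 357]);
translate([789, 132, 0]) cube([75, 25, 357]);
translate([421, 132, 0]) cube([368, 25, 75]);
translate([421, 132, 282]) cube([368, 25, 75]);


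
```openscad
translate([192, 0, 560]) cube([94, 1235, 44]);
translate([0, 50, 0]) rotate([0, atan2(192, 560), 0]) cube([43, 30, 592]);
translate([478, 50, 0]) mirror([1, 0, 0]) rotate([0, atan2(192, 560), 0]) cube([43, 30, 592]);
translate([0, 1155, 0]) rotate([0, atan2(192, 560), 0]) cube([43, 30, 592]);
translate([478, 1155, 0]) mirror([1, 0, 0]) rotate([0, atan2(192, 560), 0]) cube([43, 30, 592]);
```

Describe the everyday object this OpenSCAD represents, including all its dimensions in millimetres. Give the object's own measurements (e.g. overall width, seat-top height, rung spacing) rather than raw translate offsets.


A sawhorse. A 94×1235×44 mm beam (x, y, z) sits on two A-frame leg pairs. Each pair is two raked legs of 43×30 mm section (30 mm along y) splaying symmetrically in x. Each leg rises 560 mm vertically over 192 mm of horizontal reach and is 592 mm long along its own axis. Every leg's outer bottom edge rests on the floor and its outer top edge meets a bottom edge of the beam — the left legs (tilting toward +x) meet the beam's −x bottom edge, the right legs (their mirror images, tilting toward −x) meet its +x bottom edge — so the leg tops tuck under the beam, the beam's underside is 560 mm above the floor, and the feet are 478 mm apart outside-to-outside with the beam centred between them. The two leg pairs are set in 50 mm from either end of the beam.


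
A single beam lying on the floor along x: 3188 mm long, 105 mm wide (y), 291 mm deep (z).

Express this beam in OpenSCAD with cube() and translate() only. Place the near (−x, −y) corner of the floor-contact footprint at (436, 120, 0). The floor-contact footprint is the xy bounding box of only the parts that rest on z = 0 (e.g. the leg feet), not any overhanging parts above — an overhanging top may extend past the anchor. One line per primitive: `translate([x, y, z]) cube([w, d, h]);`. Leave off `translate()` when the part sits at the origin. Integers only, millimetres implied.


translate([436, 120, 0]) cube([3188, 105, 291]);


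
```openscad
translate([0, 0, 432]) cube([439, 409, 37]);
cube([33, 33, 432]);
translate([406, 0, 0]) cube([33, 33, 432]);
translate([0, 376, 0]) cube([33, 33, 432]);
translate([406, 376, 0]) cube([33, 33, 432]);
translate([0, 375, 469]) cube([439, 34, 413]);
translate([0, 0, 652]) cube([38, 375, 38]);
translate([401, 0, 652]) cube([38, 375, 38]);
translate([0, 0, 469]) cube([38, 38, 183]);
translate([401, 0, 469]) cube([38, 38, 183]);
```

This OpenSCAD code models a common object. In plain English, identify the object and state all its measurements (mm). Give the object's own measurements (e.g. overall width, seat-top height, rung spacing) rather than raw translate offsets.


A chair. The seat is a 439×409×37 mm slab with its top at z = 469 mm, on four 33×33 mm corner legs (flush with the seat edges, standing on z = 0). A flat backrest 34 mm thick, 413 mm tall, spans the full seat width and rises from the seat top along its +y edge, rear face flush with the rear of the seat. Two armrests of 38×38 mm section run along each side from the seat's front edge to the front of the backrest, top faces 221 mm above the seat top and outer faces flush with the seat's x-edges; a 38×38 mm post under the front of each armrest stands on the seat at the front corner.


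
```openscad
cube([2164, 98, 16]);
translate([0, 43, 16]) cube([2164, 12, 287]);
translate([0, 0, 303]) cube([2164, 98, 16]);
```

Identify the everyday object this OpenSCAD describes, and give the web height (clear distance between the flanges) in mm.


An I-beam. The web height is 287 mm.

Two wide flanges with a thin centred web — an I-beam. Overall 319 mm minus two 16 mm flanges gives a web of 319 − 2·16 = 287 mm.


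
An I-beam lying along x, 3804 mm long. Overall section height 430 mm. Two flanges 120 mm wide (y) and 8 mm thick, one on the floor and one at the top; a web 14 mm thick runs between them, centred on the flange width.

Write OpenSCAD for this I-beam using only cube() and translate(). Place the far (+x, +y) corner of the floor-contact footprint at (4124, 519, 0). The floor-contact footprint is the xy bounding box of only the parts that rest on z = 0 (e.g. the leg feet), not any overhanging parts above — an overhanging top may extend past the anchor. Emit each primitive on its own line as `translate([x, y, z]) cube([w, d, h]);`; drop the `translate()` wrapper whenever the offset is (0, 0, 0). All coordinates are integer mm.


translate([320, 399, 0]) cube([3804, 120, 8]);
translate([320, 452, 8]) cube([3804, 14, 414]);
translate([320, 399, 422]) cube([3804, 120, 8]);


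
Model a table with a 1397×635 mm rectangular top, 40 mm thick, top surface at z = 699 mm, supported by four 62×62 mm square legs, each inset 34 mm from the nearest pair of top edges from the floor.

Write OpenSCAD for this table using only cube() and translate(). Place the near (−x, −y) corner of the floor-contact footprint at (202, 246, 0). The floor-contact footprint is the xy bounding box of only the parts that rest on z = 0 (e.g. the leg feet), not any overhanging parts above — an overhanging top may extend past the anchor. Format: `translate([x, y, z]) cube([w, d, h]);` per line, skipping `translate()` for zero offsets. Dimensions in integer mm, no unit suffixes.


// leg_h = 699 - 40 = 659
translate([168, 212, 659]) cube([1397, 635, 40]);
translate([202, 246, 0]) cube([62, 62, 659]);
translate([1469, 246, 0]) cube([62, 62, 659]);
translate([202, 751, 0]) cube([62, 62, 659]);
translate([1469, 751, 0]) cube([62, 62, 659]);


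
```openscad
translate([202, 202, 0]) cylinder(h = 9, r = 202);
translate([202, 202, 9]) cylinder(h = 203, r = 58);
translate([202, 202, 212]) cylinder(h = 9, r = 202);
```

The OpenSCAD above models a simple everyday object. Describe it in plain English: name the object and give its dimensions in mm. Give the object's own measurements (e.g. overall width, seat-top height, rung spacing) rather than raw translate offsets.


A spool: two coaxial disc flanges of radius 202 mm and thickness 9 mm, joined by a core cylinder of radius 58 mm and height 203 mm. The lower flange rests on z = 0 and the three cylinders share a vertical axis.


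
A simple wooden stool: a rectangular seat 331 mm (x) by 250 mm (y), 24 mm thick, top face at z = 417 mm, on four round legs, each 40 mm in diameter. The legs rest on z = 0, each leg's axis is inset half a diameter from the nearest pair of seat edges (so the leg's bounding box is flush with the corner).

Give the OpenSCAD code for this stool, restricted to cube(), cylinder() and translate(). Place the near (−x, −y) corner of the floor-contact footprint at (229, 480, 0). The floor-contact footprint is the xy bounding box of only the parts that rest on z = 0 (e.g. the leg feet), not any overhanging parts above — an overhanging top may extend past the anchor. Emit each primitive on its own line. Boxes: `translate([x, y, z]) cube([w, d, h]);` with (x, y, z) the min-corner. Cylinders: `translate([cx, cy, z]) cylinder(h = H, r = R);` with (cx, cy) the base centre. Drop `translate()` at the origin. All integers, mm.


// leg_h = 417 - 24 = 393
translate([229, 480, 393]) cube([331, 250, 24]);
translate([249, 500, 0]) cylinder(h = 393, r = 20);
translate([540, 500, 0]) cylinder(h = 393, r = 20);
translate([249, 710, 0]) cylinder(h = 393, r = 20);
translate([540, 710, 0]) cylinder(h = 393, r = 20);


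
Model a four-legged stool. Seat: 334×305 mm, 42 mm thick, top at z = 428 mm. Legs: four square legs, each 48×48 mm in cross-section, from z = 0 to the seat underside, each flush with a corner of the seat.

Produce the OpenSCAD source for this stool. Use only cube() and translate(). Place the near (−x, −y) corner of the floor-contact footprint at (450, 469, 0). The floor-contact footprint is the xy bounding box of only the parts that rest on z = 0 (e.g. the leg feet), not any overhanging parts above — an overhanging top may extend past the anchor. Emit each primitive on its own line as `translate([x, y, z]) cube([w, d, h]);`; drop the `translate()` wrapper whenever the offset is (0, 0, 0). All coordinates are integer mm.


translate([450, 469, 386]) cube([334, 305, 42]);
translate([450, 469, 0]) cube([48, 48, 386]);
translate([736, 469, 0]) cube([48, 48, 386]);
translate([450, 726, 0]) cube([48, 48, 386]);
translate([736, 726, 0]) cube([48, 48, 386]);


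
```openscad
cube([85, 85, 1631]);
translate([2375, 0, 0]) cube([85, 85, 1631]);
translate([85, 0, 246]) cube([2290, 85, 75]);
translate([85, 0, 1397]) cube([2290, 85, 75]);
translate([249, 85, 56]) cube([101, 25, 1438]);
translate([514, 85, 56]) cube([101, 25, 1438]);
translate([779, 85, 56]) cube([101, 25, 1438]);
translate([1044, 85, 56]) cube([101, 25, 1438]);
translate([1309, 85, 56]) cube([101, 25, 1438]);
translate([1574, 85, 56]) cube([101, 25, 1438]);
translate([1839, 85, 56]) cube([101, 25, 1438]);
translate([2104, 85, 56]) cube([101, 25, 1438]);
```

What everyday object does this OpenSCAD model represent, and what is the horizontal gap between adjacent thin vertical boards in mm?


A fence section. The picket gap is 164 mm.

Two posts, two rails, 8 pickets — a fence section. Span 2290 mm holds 8 pickets of 101 mm with 9 equal gaps: ⌊(2290 − 8·101) / 9⌋ = 164 mm.


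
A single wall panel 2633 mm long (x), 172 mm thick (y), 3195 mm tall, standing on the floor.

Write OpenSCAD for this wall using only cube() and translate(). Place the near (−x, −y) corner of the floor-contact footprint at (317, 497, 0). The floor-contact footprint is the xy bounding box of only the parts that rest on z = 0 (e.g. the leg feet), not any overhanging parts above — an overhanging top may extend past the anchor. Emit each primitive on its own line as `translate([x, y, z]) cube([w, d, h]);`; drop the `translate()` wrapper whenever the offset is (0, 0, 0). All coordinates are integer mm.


translate([317, 497, 0]) cube([2633, 172, 3195]);


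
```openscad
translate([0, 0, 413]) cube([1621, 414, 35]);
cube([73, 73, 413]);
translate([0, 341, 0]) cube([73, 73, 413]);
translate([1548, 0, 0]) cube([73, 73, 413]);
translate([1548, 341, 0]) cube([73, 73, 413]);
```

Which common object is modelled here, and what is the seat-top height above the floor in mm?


A bench. The seat-top height is 448 mm.

A long slab on four corner posts — a bench. The slab sits at z = 413 with thickness 35, so the top is 413 + 35 = 448 mm.


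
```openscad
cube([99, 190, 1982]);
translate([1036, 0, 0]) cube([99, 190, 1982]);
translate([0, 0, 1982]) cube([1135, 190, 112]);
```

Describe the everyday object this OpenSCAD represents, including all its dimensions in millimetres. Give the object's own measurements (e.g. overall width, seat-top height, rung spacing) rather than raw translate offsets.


A door frame. The clear opening is 937 mm wide and 1982 mm high. Two 99 mm wide jambs, 190 mm deep, stand either side of the opening from the floor to the top of the opening. A 112 mm thick head sits across the top of both jambs, spanning the full outside width of the frame.


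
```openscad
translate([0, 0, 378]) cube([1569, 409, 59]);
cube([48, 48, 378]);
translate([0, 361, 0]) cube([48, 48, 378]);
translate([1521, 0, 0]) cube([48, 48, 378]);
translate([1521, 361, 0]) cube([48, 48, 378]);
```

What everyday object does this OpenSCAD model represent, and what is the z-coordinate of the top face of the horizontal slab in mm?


A bench. The seat-top height is 437 mm.

A long slab on four corner posts — a bench. The slab sits at z = 378 with thickness 59, so the top is 378 + 59 = 437 mm.


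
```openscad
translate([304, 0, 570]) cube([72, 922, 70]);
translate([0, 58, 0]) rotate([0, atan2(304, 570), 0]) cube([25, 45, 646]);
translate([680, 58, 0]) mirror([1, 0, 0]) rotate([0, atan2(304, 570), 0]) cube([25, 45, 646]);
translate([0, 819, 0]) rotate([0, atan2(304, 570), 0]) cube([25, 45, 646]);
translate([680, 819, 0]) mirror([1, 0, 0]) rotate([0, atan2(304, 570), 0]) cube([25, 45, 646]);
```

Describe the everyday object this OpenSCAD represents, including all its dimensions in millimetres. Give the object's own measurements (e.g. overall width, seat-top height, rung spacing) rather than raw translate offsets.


A sawhorse. A 72×922×70 mm beam (x, y, z) sits on two A-frame leg pairs. Each pair is two raked legs of 25×45 mm section (45 mm along y) splaying symmetrically in x. Each leg rises 570 mm vertically over 304 mm of horizontal reach and is 646 mm long along its own axis. Every leg's outer bottom edge rests on the floor and its outer top edge meets a bottom edge of the beam — the left legs (tilting toward +x) meet the beam's −x bottom edge, the right legs (their mirror images, tilting toward −x) meet its +x bottom edge — so the leg tops tuck under the beam, the beam's underside is 570 mm above the floor, and the feet are 680 mm apart outside-to-outside with the beam centred between them. The two leg pairs are set in 58 mm from either end of the beam.


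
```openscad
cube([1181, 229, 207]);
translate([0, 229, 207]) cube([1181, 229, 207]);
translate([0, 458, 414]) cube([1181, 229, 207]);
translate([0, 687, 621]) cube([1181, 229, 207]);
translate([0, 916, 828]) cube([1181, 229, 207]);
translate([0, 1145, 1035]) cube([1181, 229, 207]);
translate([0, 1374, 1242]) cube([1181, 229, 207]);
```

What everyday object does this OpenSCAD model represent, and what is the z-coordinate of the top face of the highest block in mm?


A staircase. The total rise is 1449 mm.

7 identical blocks, each offset up and back from the previous — a staircase. Each step is 207 mm tall and there are 7 of them, so the total rise is 7 × 207 = 1449 mm.


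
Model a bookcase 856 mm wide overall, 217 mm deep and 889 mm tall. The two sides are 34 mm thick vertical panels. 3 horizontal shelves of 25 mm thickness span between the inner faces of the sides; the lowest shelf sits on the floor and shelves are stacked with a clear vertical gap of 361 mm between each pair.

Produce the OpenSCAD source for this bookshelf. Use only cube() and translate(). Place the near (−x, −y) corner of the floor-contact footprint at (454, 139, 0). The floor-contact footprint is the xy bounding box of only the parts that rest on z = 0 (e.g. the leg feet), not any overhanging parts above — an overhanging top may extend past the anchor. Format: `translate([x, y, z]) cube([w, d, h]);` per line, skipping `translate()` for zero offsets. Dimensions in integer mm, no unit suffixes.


translate([454, 139, 0]) cube([34, 217, 889]);
translate([1276, 139, 0]) cube([34, 217, 889]);
translate([488, 139, 0]) cube([788, 217, 25]);
translate([488, 139, 386]) cube([788, 217, 25]);
translate([488, 139, 772]) cube([788, 217, 25]);


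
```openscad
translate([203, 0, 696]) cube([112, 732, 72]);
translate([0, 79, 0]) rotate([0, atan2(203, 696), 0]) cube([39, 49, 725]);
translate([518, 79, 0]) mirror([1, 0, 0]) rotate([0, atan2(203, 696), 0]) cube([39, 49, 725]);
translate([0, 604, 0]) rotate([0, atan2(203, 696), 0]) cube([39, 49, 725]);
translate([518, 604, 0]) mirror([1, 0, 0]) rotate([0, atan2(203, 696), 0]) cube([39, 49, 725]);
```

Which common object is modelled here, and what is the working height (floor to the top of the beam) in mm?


A sawhorse. The overall height is 768 mm.

A beam across two mirrored pairs of raked legs — a sawhorse. The beam's underside is at z = 696 (matching the legs' vertical rise in atan2(203, 696)) and the beam is 72 mm tall, so its top is at 696 + 72 = 768 mm. The raked legs top out at the beam's underside, so that is the highest point.


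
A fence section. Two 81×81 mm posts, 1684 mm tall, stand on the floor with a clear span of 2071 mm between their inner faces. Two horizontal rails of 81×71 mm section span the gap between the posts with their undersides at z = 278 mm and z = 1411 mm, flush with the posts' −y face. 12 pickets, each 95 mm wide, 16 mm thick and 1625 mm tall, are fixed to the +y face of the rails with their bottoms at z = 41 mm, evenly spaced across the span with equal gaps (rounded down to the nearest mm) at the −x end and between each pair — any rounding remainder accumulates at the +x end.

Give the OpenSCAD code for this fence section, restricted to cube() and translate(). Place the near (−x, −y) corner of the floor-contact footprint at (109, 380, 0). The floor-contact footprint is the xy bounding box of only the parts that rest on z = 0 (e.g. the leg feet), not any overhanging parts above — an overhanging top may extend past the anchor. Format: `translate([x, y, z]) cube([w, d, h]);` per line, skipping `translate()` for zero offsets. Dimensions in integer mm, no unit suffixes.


translate([109, 380, 0]) cube([81, 81, 1684]);
translate([2261, 380, 0]) cube([81, 81, 1684]);
translate([190, 380, 278]) cube([2071, 81, 71]);
translate([190, 380, 1411]) cube([2071, 81, 71]);
translate([261, 461, 41]) cube([95, 16, 1625]);
translate([427, 461, 41]) cube([95, 16, 1625]);
translate([593, 461, 41]) cube([95, 16, 1625]);
translate([759, 461, 41]) cube([95, 16, 1625]);
translate([925, 461, 41]) cube([95, 16, 1625]);
translate([1091, 461, 41]) cube([95, 16, 1625]);
translate([1257, 461, 41]) cube([95, 16, 1625]);
translate([1423, 461, 41]) cube([95, 16, 1625]);
translate([1589, 461, 41]) cube([95, 16, 1625]);
translate([1755, 461, 41]) cube([95, 16, 1625]);
translate([1921, 461, 41]) cube([95, 16, 1625]);
translate([2087, 461, 41]) cube([95, 16, 1625]);


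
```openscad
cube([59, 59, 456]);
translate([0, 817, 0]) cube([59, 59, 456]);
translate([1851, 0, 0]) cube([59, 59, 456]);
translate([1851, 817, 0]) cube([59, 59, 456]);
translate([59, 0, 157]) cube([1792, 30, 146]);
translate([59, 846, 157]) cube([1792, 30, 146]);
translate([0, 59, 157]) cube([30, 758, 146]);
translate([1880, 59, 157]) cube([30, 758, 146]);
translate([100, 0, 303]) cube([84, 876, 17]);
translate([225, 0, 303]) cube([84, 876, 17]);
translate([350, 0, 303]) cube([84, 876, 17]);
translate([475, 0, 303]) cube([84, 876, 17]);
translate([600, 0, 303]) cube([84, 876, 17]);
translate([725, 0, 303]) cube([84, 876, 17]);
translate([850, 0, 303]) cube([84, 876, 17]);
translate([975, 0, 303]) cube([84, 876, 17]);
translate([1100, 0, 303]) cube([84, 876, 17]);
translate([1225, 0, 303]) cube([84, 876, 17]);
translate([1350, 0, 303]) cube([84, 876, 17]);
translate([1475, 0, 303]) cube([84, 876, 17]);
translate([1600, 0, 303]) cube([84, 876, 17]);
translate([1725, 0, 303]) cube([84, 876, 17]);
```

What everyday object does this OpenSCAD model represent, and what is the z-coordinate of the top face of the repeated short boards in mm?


A bed frame. The slat-top height is 320 mm.

Four posts, four rails, and a row of slats — a bed frame. Slats sit on the rails at z = 157 + 146 = 303; with slat thickness 17, the top is 320 mm.


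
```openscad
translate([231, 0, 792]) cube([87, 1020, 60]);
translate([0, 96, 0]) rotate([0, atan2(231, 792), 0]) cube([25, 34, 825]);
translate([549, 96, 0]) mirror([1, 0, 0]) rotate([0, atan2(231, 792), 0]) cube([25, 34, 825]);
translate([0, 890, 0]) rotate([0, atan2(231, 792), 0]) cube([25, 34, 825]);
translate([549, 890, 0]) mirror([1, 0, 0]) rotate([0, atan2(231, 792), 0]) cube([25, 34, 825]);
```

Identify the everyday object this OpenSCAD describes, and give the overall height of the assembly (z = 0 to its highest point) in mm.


A sawhorse. The overall height is 852 mm.

A beam across two mirrored pairs of raked legs — a sawhorse. The beam's underside is at z = 792 (matching the legs' vertical rise in atan2(231, 792)) and the beam is 60 mm tall, so its top is at 792 + 60 = 852 mm. The raked legs top out at the beam's underside, so that is the highest point.
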